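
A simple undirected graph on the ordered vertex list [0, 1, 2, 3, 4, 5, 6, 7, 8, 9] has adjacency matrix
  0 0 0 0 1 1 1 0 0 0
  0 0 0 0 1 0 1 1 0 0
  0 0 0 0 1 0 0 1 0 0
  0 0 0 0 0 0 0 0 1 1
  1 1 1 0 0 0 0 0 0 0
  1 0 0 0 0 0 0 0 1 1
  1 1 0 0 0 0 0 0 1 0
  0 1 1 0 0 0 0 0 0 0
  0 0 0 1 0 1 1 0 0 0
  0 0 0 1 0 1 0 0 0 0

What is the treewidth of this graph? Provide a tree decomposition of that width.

Treewidth 2.
One such decomposition:
Bags: B1 = {2, 4, 7}  B2 = {1, 4, 7}  B3 = {0, 1, 4}  B4 = {0, 1, 6}  B5 = {0, 5, 6}  B6 = {5, 6, 8}  B7 = {5, 8, 9}  B8 = {3, 8, 9}
Tree: B1–B2, B2–B3, B3–B4, B4–B5, B5–B6, B6–B7, B7–B8

The largest bag has 3 vertices, giving width 2; this decomposition certifies tw(G) ≤ 2. The edges 2–7–1–4–2 form a cycle, so G is not a tree and its treewidth is at least 2. Combining the bounds, tw(G) = 2.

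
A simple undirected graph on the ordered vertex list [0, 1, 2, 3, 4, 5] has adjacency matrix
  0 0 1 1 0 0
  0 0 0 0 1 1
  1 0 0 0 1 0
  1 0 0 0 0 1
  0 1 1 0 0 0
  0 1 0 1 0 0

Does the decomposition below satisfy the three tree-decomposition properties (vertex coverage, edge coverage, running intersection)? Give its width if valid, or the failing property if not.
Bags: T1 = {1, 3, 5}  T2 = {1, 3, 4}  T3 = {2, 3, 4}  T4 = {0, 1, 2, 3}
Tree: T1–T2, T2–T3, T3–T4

No — bags containing vertex 1 are not connected in the tree.

A tree decomposition must satisfy three properties: every vertex lies in some bag; for every edge, both endpoints lie together in some bag; and for every vertex, the bags containing it form a connected subtree. Here bags containing vertex 1 are not connected in the tree, so the decomposition is invalid.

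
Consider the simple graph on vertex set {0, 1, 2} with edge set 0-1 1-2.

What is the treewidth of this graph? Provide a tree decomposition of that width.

The largest bag has 2 vertices, giving width 1; this decomposition certifies tw(G) ≤ 1. Since G has at least one edge (e.g. 0–1), it is not an edgeless graph, so tw(G) ≥ 1. Hence tw(G) = 1 exactly.

Treewidth 1.
One such decomposition:
Bags: B1 = {0, 1}  B2 = {1, 2}
Tree: B1–B2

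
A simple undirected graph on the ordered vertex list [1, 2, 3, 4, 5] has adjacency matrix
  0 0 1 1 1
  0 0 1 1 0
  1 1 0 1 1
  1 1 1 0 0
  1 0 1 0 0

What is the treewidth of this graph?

A width-2 tree decomposition is:
Bags: B1 = {1, 3, 5}  B2 = {1, 3, 4}  B3 = {2, 3, 4}
Tree: B1–B2, B2–B3
Every bag has size at most 3, so the width is 3 − 1 = 2 and tw(G) ≤ 2. For the lower bound, the 3 vertices {1, 3, 4} are pairwise adjacent, and any tree decomposition puts a clique entirely inside one bag — forcing width ≥ 2. Therefore the treewidth is 2.

2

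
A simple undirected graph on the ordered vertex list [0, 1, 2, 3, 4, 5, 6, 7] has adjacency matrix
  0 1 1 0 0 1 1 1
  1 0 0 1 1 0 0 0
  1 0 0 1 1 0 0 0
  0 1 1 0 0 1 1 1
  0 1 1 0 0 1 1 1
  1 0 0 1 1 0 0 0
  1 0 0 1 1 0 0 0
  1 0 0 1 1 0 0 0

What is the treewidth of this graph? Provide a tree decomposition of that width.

Treewidth 3.
One optimal decomposition is:
Bags: B1 = {0, 3, 4, 7}  B2 = {0, 1, 3, 4}  B3 = {0, 2, 3, 4}  B4 = {0, 3, 4, 6}  B5 = {0, 3, 4, 5}
Tree: B1–B2, B2–B3, B3–B4, B4–B5

Every bag has size at most 4, so the width is 4 − 1 = 3 and tw(G) ≤ 3. For the lower bound: the 4 vertex sets {0,7}, {1,3}, {4}, {2} are disjoint, each induces a connected subgraph, and every pair is joined by at least one edge of G. Contracting each set to a single vertex therefore yields K_{4} as a minor, and since treewidth is minor-monotone, tw(G) ≥ tw(K_{4}) = 3. The upper and lower bounds meet at 3, so that is the treewidth.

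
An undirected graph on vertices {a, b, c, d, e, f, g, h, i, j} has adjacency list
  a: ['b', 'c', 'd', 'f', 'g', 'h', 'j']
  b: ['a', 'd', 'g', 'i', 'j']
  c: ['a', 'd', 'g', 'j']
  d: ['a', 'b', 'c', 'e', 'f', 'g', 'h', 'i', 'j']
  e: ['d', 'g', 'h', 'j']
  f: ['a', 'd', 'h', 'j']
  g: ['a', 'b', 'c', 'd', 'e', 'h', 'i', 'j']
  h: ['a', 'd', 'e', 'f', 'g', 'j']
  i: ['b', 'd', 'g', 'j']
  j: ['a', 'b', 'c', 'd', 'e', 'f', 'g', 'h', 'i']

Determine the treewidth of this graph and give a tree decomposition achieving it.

The largest bag has 5 vertices, giving width 4; this decomposition certifies tw(G) ≤ 4. For the lower bound, the 5 vertices {d, e, g, h, j} are pairwise adjacent, and any tree decomposition puts a clique entirely inside one bag — forcing width ≥ 4. Combining the bounds, tw(G) = 4.

Treewidth 4.
One such decomposition:
Bags: B1 = {d, e, g, h, j}  B2 = {a, d, g, h, j}  B3 = {a, b, d, g, j}  B4 = {b, d, g, i, j}  B5 = {a, d, f, h, j}  B6 = {a, c, d, g, j}
Tree: B1–B2, B2–B3, B3–B4, B2–B5, B2–B6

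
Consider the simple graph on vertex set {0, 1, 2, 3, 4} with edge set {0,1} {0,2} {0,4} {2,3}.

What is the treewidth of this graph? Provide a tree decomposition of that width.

Treewidth 1.
One such decomposition:
Bags: B1 = {0, 1}  B2 = {0, 2}  B3 = {2, 3}  B4 = {0, 4}
Tree: B1–B2, B2–B3, B2–B4

The largest bag has 2 vertices, giving width 1; this decomposition certifies tw(G) ≤ 1. Since G has at least one edge (e.g. 0–1), it is not an edgeless graph, so tw(G) ≥ 1. Combining the bounds, tw(G) = 1.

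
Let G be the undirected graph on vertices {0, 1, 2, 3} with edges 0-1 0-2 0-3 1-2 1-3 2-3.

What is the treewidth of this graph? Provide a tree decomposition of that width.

With just one bag of size 4, the width is 4 − 1 = 3, so tw(G) ≤ 3. Conversely, {0, 1, 2, 3} is a clique of size 4, and the vertices of any clique must share a bag in every tree decomposition; so some bag has ≥ 4 vertices and tw(G) ≥ 3. Therefore the treewidth is 3.

Treewidth 3.
One such decomposition:
Bags: B1 = {0, 1, 2, 3}
Tree: (single bag)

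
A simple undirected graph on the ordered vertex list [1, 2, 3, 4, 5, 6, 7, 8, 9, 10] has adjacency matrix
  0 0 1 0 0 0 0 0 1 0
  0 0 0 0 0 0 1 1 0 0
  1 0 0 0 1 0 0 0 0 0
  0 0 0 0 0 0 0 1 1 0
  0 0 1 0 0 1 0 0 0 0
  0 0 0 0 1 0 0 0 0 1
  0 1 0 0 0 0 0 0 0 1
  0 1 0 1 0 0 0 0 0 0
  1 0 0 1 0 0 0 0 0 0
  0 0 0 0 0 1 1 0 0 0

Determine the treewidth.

2

A width-2 tree decomposition is:
Bags: B1 = {2, 7, 10}  B2 = {2, 8, 10}  B3 = {4, 8, 10}  B4 = {4, 9, 10}  B5 = {1, 9, 10}  B6 = {1, 3, 10}  B7 = {3, 5, 10}  B8 = {5, 6, 10}
Tree: B1–B2, B2–B3, B3–B4, B4–B5, B5–B6, B6–B7, B7–B8
Each bag holds 3 vertices, so the decomposition has width 2, which upper-bounds the treewidth. The edges 10–7–2–8–4–9–1–3–5–6–10 form a cycle, so G is not a tree and its treewidth is at least 2. Therefore the treewidth is 2.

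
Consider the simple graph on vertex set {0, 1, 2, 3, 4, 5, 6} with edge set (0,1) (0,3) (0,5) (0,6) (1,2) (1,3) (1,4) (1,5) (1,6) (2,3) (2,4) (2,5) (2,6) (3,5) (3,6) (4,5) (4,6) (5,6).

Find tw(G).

A width-4 tree decomposition is:
Bags: B1 = {1, 2, 3, 5, 6}  B2 = {1, 2, 4, 5, 6}  B3 = {0, 1, 3, 5, 6}
Tree: B1–B2, B1–B3
Every bag has size at most 5, so the width is 5 − 1 = 4 and tw(G) ≤ 4. On the other hand G contains the 5-clique {0, 1, 3, 5, 6}. A clique must lie in a single bag of any decomposition, so no decomposition can have width below 4. The upper and lower bounds meet at 4, so that is the treewidth.

4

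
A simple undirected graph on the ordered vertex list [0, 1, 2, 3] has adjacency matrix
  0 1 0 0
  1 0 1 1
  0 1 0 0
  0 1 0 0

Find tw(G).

1

A width-1 tree decomposition is:
Bags: B1 = {0, 1}  B2 = {1, 3}  B3 = {1, 2}
Tree: B1–B2, B1–B3
The largest bag has 2 vertices, giving width 1; this decomposition certifies tw(G) ≤ 1. Any graph with an edge has treewidth ≥ 1, and G has the edge 0–1. Combining the bounds, tw(G) = 1.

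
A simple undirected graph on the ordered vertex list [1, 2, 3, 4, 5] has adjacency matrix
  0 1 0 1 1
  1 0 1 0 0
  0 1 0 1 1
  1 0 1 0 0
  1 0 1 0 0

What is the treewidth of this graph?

A width-2 tree decomposition is:
Bags: B1 = {1, 3, 4}  B2 = {1, 3, 5}  B3 = {1, 2, 3}
Tree: B1–B2, B2–B3
Every bag has size at most 3, so the width is 3 − 1 = 2 and tw(G) ≤ 2. Since 1–4–3–5–1 is a cycle in G, G is not acyclic. Forests are exactly the graphs of treewidth ≤ 1, so tw(G) ≥ 2. The upper and lower bounds meet at 2, so that is the treewidth.

2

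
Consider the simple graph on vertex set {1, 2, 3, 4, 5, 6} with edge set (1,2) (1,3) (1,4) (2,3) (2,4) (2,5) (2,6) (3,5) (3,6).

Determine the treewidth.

A width-2 tree decomposition is:
Bags: B1 = {2, 3, 6}  B2 = {1, 2, 3}  B3 = {1, 2, 4}  B4 = {2, 3, 5}
Tree: B1–B2, B2–B3, B2–B4
Every bag has size at most 3, so the width is 3 − 1 = 2 and tw(G) ≤ 2. Conversely, {1, 2, 3} is a clique of size 3, and the vertices of any clique must share a bag in every tree decomposition; so some bag has ≥ 3 vertices and tw(G) ≥ 2. Hence tw(G) = 2 exactly.

2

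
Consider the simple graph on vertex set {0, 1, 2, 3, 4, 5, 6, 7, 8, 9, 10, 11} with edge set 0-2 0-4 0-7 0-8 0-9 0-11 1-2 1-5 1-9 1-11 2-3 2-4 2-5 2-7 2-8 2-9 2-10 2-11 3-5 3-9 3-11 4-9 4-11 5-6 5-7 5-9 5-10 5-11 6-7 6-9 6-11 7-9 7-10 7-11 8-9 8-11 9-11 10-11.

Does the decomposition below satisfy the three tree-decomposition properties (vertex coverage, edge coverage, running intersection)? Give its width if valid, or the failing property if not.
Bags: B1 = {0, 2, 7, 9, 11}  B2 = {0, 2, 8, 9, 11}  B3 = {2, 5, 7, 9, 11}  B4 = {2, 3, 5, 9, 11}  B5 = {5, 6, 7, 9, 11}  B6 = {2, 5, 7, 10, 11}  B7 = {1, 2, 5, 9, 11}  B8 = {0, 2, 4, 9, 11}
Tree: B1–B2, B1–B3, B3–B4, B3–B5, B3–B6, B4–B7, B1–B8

Every vertex of G appears in some bag (union = {0, 1, 2, 3, 4, 5, 6, 7, 8, 9, 10, 11}); every edge is covered by a bag; and for each vertex v the set of bags containing v is connected in the bag tree. The decomposition is therefore valid. The largest bag has 5 vertices, so the width is 4.

Yes; width 4.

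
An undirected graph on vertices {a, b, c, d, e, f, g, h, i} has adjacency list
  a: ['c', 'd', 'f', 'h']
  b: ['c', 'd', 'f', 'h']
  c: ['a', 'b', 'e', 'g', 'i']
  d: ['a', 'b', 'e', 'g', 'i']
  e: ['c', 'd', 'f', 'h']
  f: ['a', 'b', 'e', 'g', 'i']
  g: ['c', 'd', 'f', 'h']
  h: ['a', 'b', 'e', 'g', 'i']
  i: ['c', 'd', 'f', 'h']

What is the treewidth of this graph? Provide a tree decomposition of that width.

Treewidth 4.
One such decomposition:
Bags: B1 = {b, c, d, f, h}  B2 = {c, d, f, g, h}  B3 = {c, d, e, f, h}  B4 = {a, c, d, f, h}  B5 = {c, d, f, h, i}
Tree: B1–B2, B2–B3, B3–B4, B4–B5

Each bag holds 5 vertices, so the decomposition has width 4, which upper-bounds the treewidth. For the lower bound: the 5 vertex sets {b,h}, {d,g}, {e,f}, {c}, {a} are disjoint, each induces a connected subgraph, and every pair is joined by at least one edge of G. Contracting each set to a single vertex therefore yields K_{5} as a minor, and since treewidth is minor-monotone, tw(G) ≥ tw(K_{5}) = 4. The upper and lower bounds meet at 4, so that is the treewidth.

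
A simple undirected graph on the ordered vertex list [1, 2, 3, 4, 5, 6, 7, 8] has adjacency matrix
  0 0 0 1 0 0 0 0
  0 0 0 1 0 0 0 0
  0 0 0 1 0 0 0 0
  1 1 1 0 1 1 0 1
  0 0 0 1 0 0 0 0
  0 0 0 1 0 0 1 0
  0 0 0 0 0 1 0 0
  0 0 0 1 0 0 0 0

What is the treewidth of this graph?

1

A width-1 tree decomposition is:
Bags: B1 = {6, 7}  B2 = {4, 6}  B3 = {3, 4}  B4 = {4, 8}  B5 = {2, 4}  B6 = {4, 5}  B7 = {1, 4}
Tree: B1–B2, B2–B3, B2–B4, B3–B5, B5–B6, B5–B7
Every bag has size at most 2, so the width is 2 − 1 = 1 and tw(G) ≤ 1. Since G has at least one edge (e.g. 7–6), it is not an edgeless graph, so tw(G) ≥ 1. The upper and lower bounds meet at 1, so that is the treewidth.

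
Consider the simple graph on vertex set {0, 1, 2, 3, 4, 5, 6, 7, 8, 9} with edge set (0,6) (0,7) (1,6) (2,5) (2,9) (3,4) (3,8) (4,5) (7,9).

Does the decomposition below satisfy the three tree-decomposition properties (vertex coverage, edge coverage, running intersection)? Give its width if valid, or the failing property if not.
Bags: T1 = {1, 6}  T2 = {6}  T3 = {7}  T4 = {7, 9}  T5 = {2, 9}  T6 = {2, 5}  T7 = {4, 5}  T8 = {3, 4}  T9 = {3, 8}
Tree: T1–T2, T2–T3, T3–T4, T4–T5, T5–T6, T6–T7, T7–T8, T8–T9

No — vertex 0 appears in no bag.

A tree decomposition must satisfy three properties: every vertex lies in some bag; for every edge, both endpoints lie together in some bag; and for every vertex, the bags containing it form a connected subtree. Here vertex 0 appears in no bag, so the decomposition is invalid.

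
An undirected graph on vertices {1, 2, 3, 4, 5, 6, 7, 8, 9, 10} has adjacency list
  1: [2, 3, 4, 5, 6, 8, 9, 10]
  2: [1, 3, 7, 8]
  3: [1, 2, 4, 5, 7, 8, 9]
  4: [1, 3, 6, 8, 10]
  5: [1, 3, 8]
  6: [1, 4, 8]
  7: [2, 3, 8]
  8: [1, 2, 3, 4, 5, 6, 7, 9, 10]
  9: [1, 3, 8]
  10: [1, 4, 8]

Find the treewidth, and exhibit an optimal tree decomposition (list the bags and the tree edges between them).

The largest bag has 4 vertices, giving width 3; this decomposition certifies tw(G) ≤ 3. For the lower bound, the 4 vertices {1, 4, 8, 10} are pairwise adjacent, and any tree decomposition puts a clique entirely inside one bag — forcing width ≥ 3. The upper and lower bounds meet at 3, so that is the treewidth.

Treewidth 3.
Bags: B1 = {1, 3, 4, 8}  B2 = {1, 3, 8, 9}  B3 = {1, 3, 5, 8}  B4 = {1, 4, 6, 8}  B5 = {1, 4, 8, 10}  B6 = {1, 2, 3, 8}  B7 = {2, 3, 7, 8}
Tree: B1–B2, B1–B3, B1–B4, B4–B5, B3–B6, B6–B7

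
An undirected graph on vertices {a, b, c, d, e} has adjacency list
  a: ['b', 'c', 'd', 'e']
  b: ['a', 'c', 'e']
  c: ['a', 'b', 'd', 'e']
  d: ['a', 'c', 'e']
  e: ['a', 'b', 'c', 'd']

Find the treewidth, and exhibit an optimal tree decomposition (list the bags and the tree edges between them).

Treewidth 3.
Bags: B1 = {a, b, c, e}  B2 = {a, c, d, e}
Tree: B1–B2

Every bag has size at most 4, so the width is 4 − 1 = 3 and tw(G) ≤ 3. Conversely, {a, c, d, e} is a clique of size 4, and the vertices of any clique must share a bag in every tree decomposition; so some bag has ≥ 4 vertices and tw(G) ≥ 3. Hence tw(G) = 3 exactly.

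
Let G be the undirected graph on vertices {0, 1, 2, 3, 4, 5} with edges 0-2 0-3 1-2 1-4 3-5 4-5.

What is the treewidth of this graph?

2

A width-2 tree decomposition is:
Bags: B1 = {3, 4, 5}  B2 = {0, 3, 4}  B3 = {0, 2, 4}  B4 = {1, 2, 4}
Tree: B1–B2, B2–B3, B3–B4
Each bag holds 3 vertices, so the decomposition has width 2, which upper-bounds the treewidth. For the lower bound, G contains the cycle 4–5–3–0–2–1–4, so G is not a forest; only forests have treewidth ≤ 1, hence tw(G) ≥ 2. Therefore the treewidth is 2.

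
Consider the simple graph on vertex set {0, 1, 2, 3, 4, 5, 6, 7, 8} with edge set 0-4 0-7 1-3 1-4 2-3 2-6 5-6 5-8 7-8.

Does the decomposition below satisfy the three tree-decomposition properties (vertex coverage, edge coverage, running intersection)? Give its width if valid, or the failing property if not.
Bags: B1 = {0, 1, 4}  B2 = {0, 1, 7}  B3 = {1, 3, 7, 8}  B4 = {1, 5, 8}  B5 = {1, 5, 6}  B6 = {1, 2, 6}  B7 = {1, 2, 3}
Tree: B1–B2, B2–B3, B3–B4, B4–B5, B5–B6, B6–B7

A tree decomposition must satisfy three properties: every vertex lies in some bag; for every edge, both endpoints lie together in some bag; and for every vertex, the bags containing it form a connected subtree. Here bags containing vertex 3 are not connected in the tree, so the decomposition is invalid.

No — bags containing vertex 3 are not connected in the tree.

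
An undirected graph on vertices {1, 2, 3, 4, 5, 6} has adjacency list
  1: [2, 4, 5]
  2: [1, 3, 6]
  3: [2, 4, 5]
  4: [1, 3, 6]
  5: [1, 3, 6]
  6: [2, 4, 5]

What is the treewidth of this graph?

3

A width-3 tree decomposition is:
Bags: B1 = {2, 3, 4, 5}  B2 = {2, 4, 5, 6}  B3 = {1, 2, 4, 5}
Tree: B1–B2, B2–B3
The largest bag has 4 vertices, giving width 3; this decomposition certifies tw(G) ≤ 3. For the lower bound: the 4 vertex sets {3,4}, {5,6}, {2}, {1} are disjoint, each induces a connected subgraph, and every pair is joined by at least one edge of G. Contracting each set to a single vertex therefore yields K_{4} as a minor, and since treewidth is minor-monotone, tw(G) ≥ tw(K_{4}) = 3. Therefore the treewidth is 3.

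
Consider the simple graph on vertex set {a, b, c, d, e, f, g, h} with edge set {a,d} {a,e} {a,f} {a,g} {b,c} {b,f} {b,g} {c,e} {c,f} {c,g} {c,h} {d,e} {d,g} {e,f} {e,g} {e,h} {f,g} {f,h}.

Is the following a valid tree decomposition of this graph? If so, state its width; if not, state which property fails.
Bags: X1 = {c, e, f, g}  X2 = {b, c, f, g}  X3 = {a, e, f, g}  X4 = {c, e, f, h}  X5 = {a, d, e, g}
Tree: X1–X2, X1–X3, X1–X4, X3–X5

Every vertex of G appears in some bag (union = {a, b, c, d, e, f, g, h}); every edge is covered by a bag; and for each vertex v the set of bags containing v is connected in the bag tree. The decomposition is therefore valid. The largest bag has 4 vertices, so the width is 3.

Yes; width 3.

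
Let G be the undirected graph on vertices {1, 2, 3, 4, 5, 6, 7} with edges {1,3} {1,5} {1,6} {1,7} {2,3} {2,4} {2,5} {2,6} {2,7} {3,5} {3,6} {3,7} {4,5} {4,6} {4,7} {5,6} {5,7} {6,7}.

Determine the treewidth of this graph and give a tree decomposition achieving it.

Treewidth 4.
One optimal decomposition is:
Bags: B1 = {2, 3, 5, 6, 7}  B2 = {2, 4, 5, 6, 7}  B3 = {1, 3, 5, 6, 7}
Tree: B1–B2, B1–B3

Each bag holds 5 vertices, so the decomposition has width 4, which upper-bounds the treewidth. On the other hand G contains the 5-clique {1, 3, 5, 6, 7}. A clique must lie in a single bag of any decomposition, so no decomposition can have width below 4. Hence tw(G) = 4 exactly.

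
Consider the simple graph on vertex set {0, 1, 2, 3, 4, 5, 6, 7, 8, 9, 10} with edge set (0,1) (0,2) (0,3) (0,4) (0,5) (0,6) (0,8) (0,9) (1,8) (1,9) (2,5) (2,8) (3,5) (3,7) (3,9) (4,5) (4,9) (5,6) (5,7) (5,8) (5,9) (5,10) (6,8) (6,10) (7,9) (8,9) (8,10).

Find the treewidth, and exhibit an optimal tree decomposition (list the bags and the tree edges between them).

The largest bag has 4 vertices, giving width 3; this decomposition certifies tw(G) ≤ 3. For the lower bound, the 4 vertices {0, 1, 8, 9} are pairwise adjacent, and any tree decomposition puts a clique entirely inside one bag — forcing width ≥ 3. Hence tw(G) = 3 exactly.

Treewidth 3.
One optimal decomposition is:
Bags: B1 = {0, 5, 8, 9}  B2 = {0, 1, 8, 9}  B3 = {0, 5, 6, 8}  B4 = {5, 6, 8, 10}  B5 = {0, 2, 5, 8}  B6 = {0, 3, 5, 9}  B7 = {0, 4, 5, 9}  B8 = {3, 5, 7, 9}
Tree: B1–B2, B1–B3, B3–B4, B1–B5, B1–B6, B6–B7, B6–B8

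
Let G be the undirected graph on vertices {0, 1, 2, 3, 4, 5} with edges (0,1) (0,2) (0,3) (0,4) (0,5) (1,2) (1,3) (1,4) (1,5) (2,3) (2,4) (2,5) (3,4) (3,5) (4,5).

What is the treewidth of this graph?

5

A width-5 tree decomposition is:
Bags: B1 = {0, 1, 2, 3, 4, 5}
Tree: (single bag)
A single bag containing all 6 vertices is trivially a valid decomposition of width 5. For the lower bound, the 6 vertices {0, 1, 2, 3, 4, 5} are pairwise adjacent, and any tree decomposition puts a clique entirely inside one bag — forcing width ≥ 5. The upper and lower bounds meet at 5, so that is the treewidth.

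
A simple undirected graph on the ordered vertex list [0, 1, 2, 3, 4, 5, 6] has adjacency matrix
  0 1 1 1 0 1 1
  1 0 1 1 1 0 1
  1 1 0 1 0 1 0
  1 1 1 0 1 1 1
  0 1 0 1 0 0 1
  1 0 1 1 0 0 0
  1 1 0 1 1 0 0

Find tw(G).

A width-3 tree decomposition is:
Bags: B1 = {0, 1, 2, 3}  B2 = {0, 1, 3, 6}  B3 = {1, 3, 4, 6}  B4 = {0, 2, 3, 5}
Tree: B1–B2, B2–B3, B1–B4
The largest bag has 4 vertices, giving width 3; this decomposition certifies tw(G) ≤ 3. On the other hand G contains the 4-clique {0, 1, 2, 3}. A clique must lie in a single bag of any decomposition, so no decomposition can have width below 3. The upper and lower bounds meet at 3, so that is the treewidth.

3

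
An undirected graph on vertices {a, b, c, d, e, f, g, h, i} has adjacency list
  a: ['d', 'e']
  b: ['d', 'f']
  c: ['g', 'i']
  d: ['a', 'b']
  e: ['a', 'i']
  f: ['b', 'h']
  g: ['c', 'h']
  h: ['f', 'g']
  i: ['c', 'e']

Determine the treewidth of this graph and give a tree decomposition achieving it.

Treewidth 2.
One optimal decomposition is:
Bags: B1 = {c, g, h}  B2 = {c, h, i}  B3 = {e, h, i}  B4 = {a, e, h}  B5 = {a, d, h}  B6 = {b, d, h}  B7 = {b, f, h}
Tree: B1–B2, B2–B3, B3–B4, B4–B5, B5–B6, B6–B7

Each bag holds 3 vertices, so the decomposition has width 2, which upper-bounds the treewidth. The edges h–g–c–i–e–a–d–b–f–h form a cycle, so G is not a tree and its treewidth is at least 2. Hence tw(G) = 2 exactly.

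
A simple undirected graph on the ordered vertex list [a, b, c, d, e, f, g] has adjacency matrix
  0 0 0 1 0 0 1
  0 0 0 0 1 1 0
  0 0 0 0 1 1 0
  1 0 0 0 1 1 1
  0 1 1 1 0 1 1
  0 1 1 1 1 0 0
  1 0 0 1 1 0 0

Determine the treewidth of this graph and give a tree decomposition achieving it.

Each bag holds 3 vertices, so the decomposition has width 2, which upper-bounds the treewidth. For the lower bound, the 3 vertices {d, e, g} are pairwise adjacent, and any tree decomposition puts a clique entirely inside one bag — forcing width ≥ 2. The upper and lower bounds meet at 2, so that is the treewidth.

Treewidth 2.
One optimal decomposition is:
Bags: B1 = {b, e, f}  B2 = {d, e, f}  B3 = {d, e, g}  B4 = {a, d, g}  B5 = {c, e, f}
Tree: B1–B2, B2–B3, B3–B4, B2–B5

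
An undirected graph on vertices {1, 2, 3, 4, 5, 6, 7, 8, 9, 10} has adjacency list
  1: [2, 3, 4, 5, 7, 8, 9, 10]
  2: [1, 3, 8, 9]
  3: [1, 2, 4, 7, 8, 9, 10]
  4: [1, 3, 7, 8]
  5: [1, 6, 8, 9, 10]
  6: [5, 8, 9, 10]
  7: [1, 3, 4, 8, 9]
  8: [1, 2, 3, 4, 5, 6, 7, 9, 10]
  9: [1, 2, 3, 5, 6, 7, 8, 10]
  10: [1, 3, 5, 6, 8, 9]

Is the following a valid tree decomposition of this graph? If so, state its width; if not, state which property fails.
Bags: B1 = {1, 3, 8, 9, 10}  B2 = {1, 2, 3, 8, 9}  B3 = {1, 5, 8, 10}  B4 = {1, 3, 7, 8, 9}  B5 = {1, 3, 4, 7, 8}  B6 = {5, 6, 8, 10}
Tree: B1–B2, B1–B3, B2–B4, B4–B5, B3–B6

A tree decomposition must satisfy three properties: every vertex lies in some bag; for every edge, both endpoints lie together in some bag; and for every vertex, the bags containing it form a connected subtree. Here edge (9,5) lies in no bag, so the decomposition is invalid.

No — edge (9,5) lies in no bag.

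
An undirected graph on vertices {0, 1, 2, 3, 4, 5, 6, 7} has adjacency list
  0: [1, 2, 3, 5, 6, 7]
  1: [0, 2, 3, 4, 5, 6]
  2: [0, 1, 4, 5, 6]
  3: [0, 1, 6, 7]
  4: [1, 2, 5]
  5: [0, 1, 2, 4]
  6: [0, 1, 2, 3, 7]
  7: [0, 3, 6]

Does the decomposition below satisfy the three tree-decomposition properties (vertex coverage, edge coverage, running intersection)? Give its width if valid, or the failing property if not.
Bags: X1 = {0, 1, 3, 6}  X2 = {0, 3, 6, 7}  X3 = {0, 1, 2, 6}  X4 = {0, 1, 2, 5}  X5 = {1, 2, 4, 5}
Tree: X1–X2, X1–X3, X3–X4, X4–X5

Yes; width 3.

Checking the three conditions: (i) the bags cover all of {0, 1, 2, 3, 4, 5, 6, 7}; (ii) for each edge, some bag contains both endpoints; (iii) the bags containing any fixed vertex form a subtree. All hold, so the decomposition is valid with width 4 − 1 = 3.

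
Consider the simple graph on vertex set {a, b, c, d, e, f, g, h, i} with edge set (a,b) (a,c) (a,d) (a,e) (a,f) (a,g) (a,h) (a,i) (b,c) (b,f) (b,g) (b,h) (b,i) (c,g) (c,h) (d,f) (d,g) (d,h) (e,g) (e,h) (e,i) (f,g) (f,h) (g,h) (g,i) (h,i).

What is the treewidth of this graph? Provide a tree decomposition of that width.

Each bag holds 5 vertices, so the decomposition has width 4, which upper-bounds the treewidth. For the lower bound, the 5 vertices {a, d, f, g, h} are pairwise adjacent, and any tree decomposition puts a clique entirely inside one bag — forcing width ≥ 4. Hence tw(G) = 4 exactly.

Treewidth 4.
One optimal decomposition is:
Bags: B1 = {a, b, g, h, i}  B2 = {a, b, f, g, h}  B3 = {a, b, c, g, h}  B4 = {a, d, f, g, h}  B5 = {a, e, g, h, i}
Tree: B1–B2, B1–B3, B2–B4, B1–B5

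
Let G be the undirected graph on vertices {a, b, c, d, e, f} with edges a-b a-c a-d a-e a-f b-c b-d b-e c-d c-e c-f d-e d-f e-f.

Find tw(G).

A width-4 tree decomposition is:
Bags: B1 = {a, b, c, d, e}  B2 = {a, c, d, e, f}
Tree: B1–B2
The largest bag has 5 vertices, giving width 4; this decomposition certifies tw(G) ≤ 4. Conversely, {a, c, d, e, f} is a clique of size 5, and the vertices of any clique must share a bag in every tree decomposition; so some bag has ≥ 5 vertices and tw(G) ≥ 4. The upper and lower bounds meet at 4, so that is the treewidth.

4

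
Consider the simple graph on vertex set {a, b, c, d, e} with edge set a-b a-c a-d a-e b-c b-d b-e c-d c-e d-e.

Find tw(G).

4

A width-4 tree decomposition is:
Bags: B1 = {a, b, c, d, e}
Tree: (single bag)
A single bag containing all 5 vertices is trivially a valid decomposition of width 4. Conversely, {a, b, c, d, e} is a clique of size 5, and the vertices of any clique must share a bag in every tree decomposition; so some bag has ≥ 5 vertices and tw(G) ≥ 4. Therefore the treewidth is 4.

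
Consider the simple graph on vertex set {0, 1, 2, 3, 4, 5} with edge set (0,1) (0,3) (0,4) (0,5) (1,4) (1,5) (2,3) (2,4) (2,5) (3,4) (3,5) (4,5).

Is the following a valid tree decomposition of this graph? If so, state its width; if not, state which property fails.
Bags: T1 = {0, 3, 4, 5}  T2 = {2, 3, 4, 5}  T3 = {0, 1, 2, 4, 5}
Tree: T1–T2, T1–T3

No — bags containing vertex 2 are not connected in the tree.

A tree decomposition must satisfy three properties: every vertex lies in some bag; for every edge, both endpoints lie together in some bag; and for every vertex, the bags containing it form a connected subtree. Here bags containing vertex 2 are not connected in the tree, so the decomposition is invalid.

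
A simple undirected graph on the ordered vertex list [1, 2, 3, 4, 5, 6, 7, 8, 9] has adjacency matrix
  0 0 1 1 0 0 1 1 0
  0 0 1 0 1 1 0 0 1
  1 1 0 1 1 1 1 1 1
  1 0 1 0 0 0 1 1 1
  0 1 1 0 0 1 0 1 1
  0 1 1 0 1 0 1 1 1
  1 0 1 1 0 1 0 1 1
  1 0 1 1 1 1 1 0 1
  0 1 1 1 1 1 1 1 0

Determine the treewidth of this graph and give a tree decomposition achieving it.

Treewidth 4.
One optimal decomposition is:
Bags: B1 = {3, 5, 6, 8, 9}  B2 = {2, 3, 5, 6, 9}  B3 = {3, 6, 7, 8, 9}  B4 = {3, 4, 7, 8, 9}  B5 = {1, 3, 4, 7, 8}
Tree: B1–B2, B1–B3, B3–B4, B4–B5

Each bag holds 5 vertices, so the decomposition has width 4, which upper-bounds the treewidth. On the other hand G contains the 5-clique {3, 5, 6, 8, 9}. A clique must lie in a single bag of any decomposition, so no decomposition can have width below 4. Hence tw(G) = 4 exactly.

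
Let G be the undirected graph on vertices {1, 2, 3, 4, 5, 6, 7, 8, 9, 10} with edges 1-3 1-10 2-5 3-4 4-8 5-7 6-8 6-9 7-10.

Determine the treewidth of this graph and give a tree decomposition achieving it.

The largest bag has 2 vertices, giving width 1; this decomposition certifies tw(G) ≤ 1. G has an edge, so its treewidth is at least 1. Combining the bounds, tw(G) = 1.

Treewidth 1.
One such decomposition:
Bags: B1 = {6, 9}  B2 = {6, 8}  B3 = {4, 8}  B4 = {3, 4}  B5 = {1, 3}  B6 = {1, 10}  B7 = {7, 10}  B8 = {5, 7}  B9 = {2, 5}
Tree: B1–B2, B2–B3, B3–B4, B4–B5, B5–B6, B6–B7, B7–B8, B8–B9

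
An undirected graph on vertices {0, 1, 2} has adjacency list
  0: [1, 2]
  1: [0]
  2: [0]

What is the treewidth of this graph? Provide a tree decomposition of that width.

Every bag has size at most 2, so the width is 2 − 1 = 1 and tw(G) ≤ 1. Any graph with an edge has treewidth ≥ 1, and G has the edge 0–2. Combining the bounds, tw(G) = 1.

Treewidth 1.
One such decomposition:
Bags: B1 = {0, 2}  B2 = {0, 1}
Tree: B1–B2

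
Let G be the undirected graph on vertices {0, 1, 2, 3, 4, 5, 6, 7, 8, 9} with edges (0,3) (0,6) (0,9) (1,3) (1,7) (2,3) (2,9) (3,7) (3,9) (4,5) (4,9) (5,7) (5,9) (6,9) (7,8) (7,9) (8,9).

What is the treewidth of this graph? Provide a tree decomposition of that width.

Treewidth 2.
Bags: B1 = {5, 7, 9}  B2 = {3, 7, 9}  B3 = {1, 3, 7}  B4 = {4, 5, 9}  B5 = {7, 8, 9}  B6 = {0, 3, 9}  B7 = {2, 3, 9}  B8 = {0, 6, 9}
Tree: B1–B2, B2–B3, B1–B4, B2–B5, B2–B6, B6–B7, B6–B8

Each bag holds 3 vertices, so the decomposition has width 2, which upper-bounds the treewidth. On the other hand G contains the 3-clique {1, 3, 7}. A clique must lie in a single bag of any decomposition, so no decomposition can have width below 2. Therefore the treewidth is 2.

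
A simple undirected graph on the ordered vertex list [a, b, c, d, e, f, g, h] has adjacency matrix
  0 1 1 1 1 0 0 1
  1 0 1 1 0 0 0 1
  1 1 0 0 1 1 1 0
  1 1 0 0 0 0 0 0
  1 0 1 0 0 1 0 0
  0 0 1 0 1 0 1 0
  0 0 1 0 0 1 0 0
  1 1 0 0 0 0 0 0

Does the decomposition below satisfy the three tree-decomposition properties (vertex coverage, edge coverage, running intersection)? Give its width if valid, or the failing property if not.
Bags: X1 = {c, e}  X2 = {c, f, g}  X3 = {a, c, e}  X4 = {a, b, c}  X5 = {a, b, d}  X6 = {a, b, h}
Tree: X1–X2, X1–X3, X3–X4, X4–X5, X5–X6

A tree decomposition must satisfy three properties: every vertex lies in some bag; for every edge, both endpoints lie together in some bag; and for every vertex, the bags containing it form a connected subtree. Here edge (f,e) lies in no bag, so the decomposition is invalid.

No — edge (f,e) lies in no bag.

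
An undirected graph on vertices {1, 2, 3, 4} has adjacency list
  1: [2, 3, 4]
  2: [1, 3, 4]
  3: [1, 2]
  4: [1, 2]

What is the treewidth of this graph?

A width-2 tree decomposition is:
Bags: B1 = {1, 2, 3}  B2 = {1, 2, 4}
Tree: B1–B2
Every bag has size at most 3, so the width is 3 − 1 = 2 and tw(G) ≤ 2. Conversely, {1, 2, 3} is a clique of size 3, and the vertices of any clique must share a bag in every tree decomposition; so some bag has ≥ 3 vertices and tw(G) ≥ 2. Combining the bounds, tw(G) = 2.

2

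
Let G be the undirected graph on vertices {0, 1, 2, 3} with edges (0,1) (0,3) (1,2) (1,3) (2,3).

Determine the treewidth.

2

A width-2 tree decomposition is:
Bags: B1 = {0, 1, 3}  B2 = {1, 2, 3}
Tree: B1–B2
The largest bag has 3 vertices, giving width 2; this decomposition certifies tw(G) ≤ 2. For the lower bound, the 3 vertices {0, 1, 3} are pairwise adjacent, and any tree decomposition puts a clique entirely inside one bag — forcing width ≥ 2. Combining the bounds, tw(G) = 2.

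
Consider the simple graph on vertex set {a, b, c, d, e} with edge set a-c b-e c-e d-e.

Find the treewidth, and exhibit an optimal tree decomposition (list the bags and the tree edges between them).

Each bag holds 2 vertices, so the decomposition has width 1, which upper-bounds the treewidth. Any graph with an edge has treewidth ≥ 1, and G has the edge c–e. Hence tw(G) = 1 exactly.

Treewidth 1.
One optimal decomposition is:
Bags: B1 = {c, e}  B2 = {d, e}  B3 = {b, e}  B4 = {a, c}
Tree: B1–B2, B1–B3, B1–B4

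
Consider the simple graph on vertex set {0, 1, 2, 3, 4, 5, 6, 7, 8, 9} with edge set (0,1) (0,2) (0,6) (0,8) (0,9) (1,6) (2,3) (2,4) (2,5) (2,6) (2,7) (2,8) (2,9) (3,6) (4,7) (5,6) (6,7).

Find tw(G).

2

A width-2 tree decomposition is:
Bags: B1 = {2, 5, 6}  B2 = {0, 2, 6}  B3 = {0, 2, 9}  B4 = {0, 2, 8}  B5 = {2, 6, 7}  B6 = {2, 3, 6}  B7 = {2, 4, 7}  B8 = {0, 1, 6}
Tree: B1–B2, B2–B3, B2–B4, B2–B5, B2–B6, B5–B7, B2–B8
The largest bag has 3 vertices, giving width 2; this decomposition certifies tw(G) ≤ 2. Conversely, {0, 1, 6} is a clique of size 3, and the vertices of any clique must share a bag in every tree decomposition; so some bag has ≥ 3 vertices and tw(G) ≥ 2. The upper and lower bounds meet at 2, so that is the treewidth.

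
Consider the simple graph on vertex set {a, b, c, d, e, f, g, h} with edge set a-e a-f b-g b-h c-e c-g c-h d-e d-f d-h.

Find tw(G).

A width-2 tree decomposition is:
Bags: B1 = {a, e, f}  B2 = {d, e, f}  B3 = {c, d, e}  B4 = {c, d, h}  B5 = {c, g, h}  B6 = {b, g, h}
Tree: B1–B2, B2–B3, B3–B4, B4–B5, B5–B6
Every bag has size at most 3, so the width is 3 − 1 = 2 and tw(G) ≤ 2. For the lower bound, G contains the cycle a–f–d–e–a, so G is not a forest; only forests have treewidth ≤ 1, hence tw(G) ≥ 2. The upper and lower bounds meet at 2, so that is the treewidth.

2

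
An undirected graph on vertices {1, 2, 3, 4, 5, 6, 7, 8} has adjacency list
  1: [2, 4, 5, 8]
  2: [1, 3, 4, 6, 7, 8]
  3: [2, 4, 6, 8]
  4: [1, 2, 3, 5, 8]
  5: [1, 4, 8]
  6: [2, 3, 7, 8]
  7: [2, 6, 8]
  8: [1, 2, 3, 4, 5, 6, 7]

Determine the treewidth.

A width-3 tree decomposition is:
Bags: B1 = {2, 3, 4, 8}  B2 = {2, 3, 6, 8}  B3 = {2, 6, 7, 8}  B4 = {1, 2, 4, 8}  B5 = {1, 4, 5, 8}
Tree: B1–B2, B2–B3, B1–B4, B4–B5
The largest bag has 4 vertices, giving width 3; this decomposition certifies tw(G) ≤ 3. On the other hand G contains the 4-clique {1, 2, 4, 8}. A clique must lie in a single bag of any decomposition, so no decomposition can have width below 3. Combining the bounds, tw(G) = 3.

3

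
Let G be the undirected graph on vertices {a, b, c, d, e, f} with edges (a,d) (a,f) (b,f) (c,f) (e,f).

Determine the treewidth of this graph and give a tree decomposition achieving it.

Treewidth 1.
One optimal decomposition is:
Bags: B1 = {b, f}  B2 = {e, f}  B3 = {a, f}  B4 = {a, d}  B5 = {c, f}
Tree: B1–B2, B1–B3, B3–B4, B2–B5

Every bag has size at most 2, so the width is 2 − 1 = 1 and tw(G) ≤ 1. Any graph with an edge has treewidth ≥ 1, and G has the edge b–f. Combining the bounds, tw(G) = 1.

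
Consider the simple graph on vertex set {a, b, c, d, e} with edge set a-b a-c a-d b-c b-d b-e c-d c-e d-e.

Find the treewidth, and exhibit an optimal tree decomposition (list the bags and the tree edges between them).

Every bag has size at most 4, so the width is 4 − 1 = 3 and tw(G) ≤ 3. For the lower bound, the 4 vertices {b, c, d, e} are pairwise adjacent, and any tree decomposition puts a clique entirely inside one bag — forcing width ≥ 3. Therefore the treewidth is 3.

Treewidth 3.
Bags: B1 = {a, b, c, d}  B2 = {b, c, d, e}
Tree: B1–B2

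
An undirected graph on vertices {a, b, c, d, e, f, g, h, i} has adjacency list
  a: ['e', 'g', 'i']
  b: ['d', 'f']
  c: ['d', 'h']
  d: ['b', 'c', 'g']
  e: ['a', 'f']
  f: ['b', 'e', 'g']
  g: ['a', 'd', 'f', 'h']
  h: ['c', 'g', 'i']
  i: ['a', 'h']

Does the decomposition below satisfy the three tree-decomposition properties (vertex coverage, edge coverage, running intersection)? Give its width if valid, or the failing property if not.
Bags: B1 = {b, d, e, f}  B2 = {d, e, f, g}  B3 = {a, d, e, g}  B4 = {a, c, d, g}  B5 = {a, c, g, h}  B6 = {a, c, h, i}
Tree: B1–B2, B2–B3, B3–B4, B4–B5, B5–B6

Yes; width 3.

Checking the three conditions: (i) the bags cover all of {a, b, c, d, e, f, g, h, i}; (ii) for each edge, some bag contains both endpoints; (iii) the bags containing any fixed vertex form a subtree. All hold, so the decomposition is valid with width 4 − 1 = 3.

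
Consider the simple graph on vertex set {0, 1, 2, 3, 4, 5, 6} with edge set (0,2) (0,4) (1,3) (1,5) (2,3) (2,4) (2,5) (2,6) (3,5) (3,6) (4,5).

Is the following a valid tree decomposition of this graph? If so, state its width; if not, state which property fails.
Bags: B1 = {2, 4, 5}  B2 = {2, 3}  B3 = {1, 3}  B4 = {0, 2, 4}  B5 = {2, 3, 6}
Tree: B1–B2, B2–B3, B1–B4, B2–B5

A tree decomposition must satisfy three properties: every vertex lies in some bag; for every edge, both endpoints lie together in some bag; and for every vertex, the bags containing it form a connected subtree. Here edge (5,3) lies in no bag, so the decomposition is invalid.

No — edge (5,3) lies in no bag.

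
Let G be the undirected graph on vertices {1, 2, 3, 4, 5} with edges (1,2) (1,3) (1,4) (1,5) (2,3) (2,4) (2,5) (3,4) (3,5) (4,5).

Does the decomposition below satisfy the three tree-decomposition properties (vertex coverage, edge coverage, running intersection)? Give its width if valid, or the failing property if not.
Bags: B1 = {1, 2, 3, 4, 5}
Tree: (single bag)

Yes; width 4.

Vertex coverage: the bags together contain {1, 2, 3, 4, 5}, the full vertex set. Edge coverage: each edge of G has both endpoints in at least one bag. Running intersection: for every vertex, the bags containing it form a connected subtree. All three properties hold, so this is a valid tree decomposition of width max|bag| − 1 = 4, and hence tw(G) ≤ 4.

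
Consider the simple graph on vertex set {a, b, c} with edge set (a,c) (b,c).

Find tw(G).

A width-1 tree decomposition is:
Bags: B1 = {a, c}  B2 = {b, c}
Tree: B1–B2
Every bag has size at most 2, so the width is 2 − 1 = 1 and tw(G) ≤ 1. G has an edge, so its treewidth is at least 1. Combining the bounds, tw(G) = 1.

1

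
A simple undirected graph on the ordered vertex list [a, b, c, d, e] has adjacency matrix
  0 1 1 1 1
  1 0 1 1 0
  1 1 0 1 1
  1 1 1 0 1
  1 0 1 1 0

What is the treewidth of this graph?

3

A width-3 tree decomposition is:
Bags: B1 = {a, c, d, e}  B2 = {a, b, c, d}
Tree: B1–B2
Each bag holds 4 vertices, so the decomposition has width 3, which upper-bounds the treewidth. On the other hand G contains the 4-clique {a, c, d, e}. A clique must lie in a single bag of any decomposition, so no decomposition can have width below 3. Combining the bounds, tw(G) = 3.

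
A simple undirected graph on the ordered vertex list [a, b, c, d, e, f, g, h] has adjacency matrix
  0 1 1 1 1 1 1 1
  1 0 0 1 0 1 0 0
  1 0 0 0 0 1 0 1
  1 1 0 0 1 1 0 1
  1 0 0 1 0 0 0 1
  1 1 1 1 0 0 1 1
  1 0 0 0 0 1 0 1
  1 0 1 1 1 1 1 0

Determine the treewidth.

3

A width-3 tree decomposition is:
Bags: B1 = {a, c, f, h}  B2 = {a, f, g, h}  B3 = {a, d, f, h}  B4 = {a, d, e, h}  B5 = {a, b, d, f}
Tree: B1–B2, B1–B3, B3–B4, B3–B5
The largest bag has 4 vertices, giving width 3; this decomposition certifies tw(G) ≤ 3. On the other hand G contains the 4-clique {a, d, e, h}. A clique must lie in a single bag of any decomposition, so no decomposition can have width below 3. Hence tw(G) = 3 exactly.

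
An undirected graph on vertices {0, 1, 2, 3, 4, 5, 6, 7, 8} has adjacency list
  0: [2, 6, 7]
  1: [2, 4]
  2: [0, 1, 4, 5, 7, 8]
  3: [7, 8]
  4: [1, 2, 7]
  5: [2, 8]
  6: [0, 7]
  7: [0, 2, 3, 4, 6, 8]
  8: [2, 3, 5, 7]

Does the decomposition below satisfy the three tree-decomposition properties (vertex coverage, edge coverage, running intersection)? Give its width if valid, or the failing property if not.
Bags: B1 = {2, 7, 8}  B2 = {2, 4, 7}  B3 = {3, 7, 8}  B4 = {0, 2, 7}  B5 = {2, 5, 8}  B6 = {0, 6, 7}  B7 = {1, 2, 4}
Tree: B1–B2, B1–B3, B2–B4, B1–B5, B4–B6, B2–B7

Every vertex of G appears in some bag (union = {0, 1, 2, 3, 4, 5, 6, 7, 8}); every edge is covered by a bag; and for each vertex v the set of bags containing v is connected in the bag tree. The decomposition is therefore valid. The largest bag has 3 vertices, so the width is 2.

Yes; width 2.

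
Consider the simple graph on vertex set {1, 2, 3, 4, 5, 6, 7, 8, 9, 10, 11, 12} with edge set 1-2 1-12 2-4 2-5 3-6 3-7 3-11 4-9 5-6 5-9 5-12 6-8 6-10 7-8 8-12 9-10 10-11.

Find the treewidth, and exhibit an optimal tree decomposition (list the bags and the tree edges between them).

Treewidth 3.
One optimal decomposition is:
Bags: B1 = {1, 2, 4, 9}  B2 = {1, 2, 5, 9}  B3 = {1, 5, 9, 12}  B4 = {5, 9, 10, 12}  B5 = {5, 6, 10, 12}  B6 = {6, 8, 10, 12}  B7 = {6, 8, 10, 11}  B8 = {3, 6, 8, 11}  B9 = {3, 7, 8, 11}
Tree: B1–B2, B2–B3, B3–B4, B4–B5, B5–B6, B6–B7, B7–B8, B8–B9

Every bag has size at most 4, so the width is 4 − 1 = 3 and tw(G) ≤ 3. For the lower bound: the 4 vertex sets {1,2,4}, {9}, {5}, {6,8,10,12} are disjoint, each induces a connected subgraph, and every pair is joined by at least one edge of G. Contracting each set to a single vertex therefore yields K_{4} as a minor, and since treewidth is minor-monotone, tw(G) ≥ tw(K_{4}) = 3. The upper and lower bounds meet at 3, so that is the treewidth.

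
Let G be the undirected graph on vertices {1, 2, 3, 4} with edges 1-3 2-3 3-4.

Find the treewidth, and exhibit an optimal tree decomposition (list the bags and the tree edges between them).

Every bag has size at most 2, so the width is 2 − 1 = 1 and tw(G) ≤ 1. G has an edge, so its treewidth is at least 1. Combining the bounds, tw(G) = 1.

Treewidth 1.
Bags: B1 = {3, 4}  B2 = {2, 3}  B3 = {1, 3}
Tree: B1–B2, B1–B3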